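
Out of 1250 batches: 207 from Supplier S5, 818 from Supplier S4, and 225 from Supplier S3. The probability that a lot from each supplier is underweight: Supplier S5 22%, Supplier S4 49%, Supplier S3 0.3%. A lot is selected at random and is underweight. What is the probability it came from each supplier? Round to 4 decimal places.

Supplier S5 0.1019, Supplier S4 0.8966, Supplier S3 0.0015

Unnormalized posteriors (prior × likelihood):
  Supplier S5: 0.1656 × 0.22 = 0.036432
  Supplier S4: 0.6544 × 0.49 = 0.320656
  Supplier S3: 0.18 × 0.003 = 0.00054
Total = 0.357628.
P(Supplier S5 | underweight) = 0.036432/0.357628 ≈ 0.1019
P(Supplier S4 | underweight) = 0.320656/0.357628 ≈ 0.8966
P(Supplier S3 | underweight) = 0.00054/0.357628 ≈ 0.0015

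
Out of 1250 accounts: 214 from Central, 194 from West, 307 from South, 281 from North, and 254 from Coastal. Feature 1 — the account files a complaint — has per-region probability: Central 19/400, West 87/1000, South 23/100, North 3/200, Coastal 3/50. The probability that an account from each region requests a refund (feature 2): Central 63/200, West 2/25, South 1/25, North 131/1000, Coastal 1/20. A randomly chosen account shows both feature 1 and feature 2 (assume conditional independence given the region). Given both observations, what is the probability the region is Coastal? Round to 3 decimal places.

By Bayes' rule, posterior ∝ prior × likelihood:
  Central: 0.1712 × 0.0475 × 0.315 = 0.00256158
  West: 0.1552 × 0.087 × 0.08 = 0.001080192
  South: 0.2456 × 0.23 × 0.04 = 0.00225952
  North: 0.2248 × 0.015 × 0.131 = 0.000441732
  Coastal: 0.2032 × 0.06 × 0.05 = 0.0006096
Normalizing constant = 0.006952624.
P(Coastal | evidence) = 0.0006096 / 0.006952624 ≈ 0.088.

0.088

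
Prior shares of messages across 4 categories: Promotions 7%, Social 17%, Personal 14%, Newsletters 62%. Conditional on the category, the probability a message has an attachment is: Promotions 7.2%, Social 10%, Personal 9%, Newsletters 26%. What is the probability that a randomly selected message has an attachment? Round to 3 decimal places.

0.196

By Bayes' rule, posterior ∝ prior × likelihood:
  Promotions: 0.07 × 0.072 = 0.00504
  Social: 0.17 × 0.1 = 0.017
  Personal: 0.14 × 0.09 = 0.0126
  Newsletters: 0.62 × 0.26 = 0.1612
P(attachment) = 0.00504 + 0.017 + 0.0126 + 0.1612 = 0.19584 → 0.196.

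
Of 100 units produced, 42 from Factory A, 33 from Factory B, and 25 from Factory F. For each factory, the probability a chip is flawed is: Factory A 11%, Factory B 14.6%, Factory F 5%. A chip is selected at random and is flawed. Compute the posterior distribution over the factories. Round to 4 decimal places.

By Bayes' rule, posterior ∝ prior × likelihood:
  Factory A: 0.42 × 0.11 = 0.0462
  Factory B: 0.33 × 0.146 = 0.04818
  Factory F: 0.25 × 0.05 = 0.0125
Normalizing constant = 0.10688.
P(Factory A | flawed) = 0.0462/0.10688 ≈ 0.4323
P(Factory B | flawed) = 0.04818/0.10688 ≈ 0.4508
P(Factory F | flawed) = 0.0125/0.10688 ≈ 0.1170

Factory A 0.4323, Factory B 0.4508, Factory F 0.1170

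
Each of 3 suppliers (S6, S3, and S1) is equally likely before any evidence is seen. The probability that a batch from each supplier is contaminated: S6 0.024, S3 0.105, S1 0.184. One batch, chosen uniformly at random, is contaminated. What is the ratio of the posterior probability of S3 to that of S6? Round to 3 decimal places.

With a uniform prior (1/3 each), posterior ∝ likelihood:
  S6: 0.024
  S3: 0.105
  S1: 0.184
Normalizing constant = 0.313.
The ratio is 0.105 / 0.024 (the normalizer cancels) = 4.375.

4.375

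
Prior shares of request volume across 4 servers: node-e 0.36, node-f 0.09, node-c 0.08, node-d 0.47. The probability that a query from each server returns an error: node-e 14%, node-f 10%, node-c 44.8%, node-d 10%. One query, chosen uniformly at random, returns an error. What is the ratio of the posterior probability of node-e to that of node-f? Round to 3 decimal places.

Prior × likelihood for each hypothesis:
  node-e: 0.36 × 0.14 = 0.0504
  node-f: 0.09 × 0.1 = 0.009
  node-c: 0.08 × 0.448 = 0.03584
  node-d: 0.47 × 0.1 = 0.047
Total = 0.14224.
The ratio is 0.0504 / 0.009 (the normalizer cancels) = 5.600.

5.600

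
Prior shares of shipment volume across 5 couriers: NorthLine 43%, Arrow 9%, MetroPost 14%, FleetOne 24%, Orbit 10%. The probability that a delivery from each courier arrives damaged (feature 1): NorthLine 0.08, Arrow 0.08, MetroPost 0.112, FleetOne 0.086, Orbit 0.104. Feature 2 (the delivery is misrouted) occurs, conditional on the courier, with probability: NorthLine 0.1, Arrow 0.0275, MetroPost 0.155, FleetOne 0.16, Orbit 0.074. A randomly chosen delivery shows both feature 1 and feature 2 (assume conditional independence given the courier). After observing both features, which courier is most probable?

Compute prior × likelihood for every hypothesis:
  NorthLine: 0.43 × 0.08 × 0.1 = 0.00344
  Arrow: 0.09 × 0.08 × 0.0275 = 0.000198
  MetroPost: 0.14 × 0.112 × 0.155 = 0.0024304
  FleetOne: 0.24 × 0.086 × 0.16 = 0.0033024
  Orbit: 0.1 × 0.104 × 0.074 = 0.0007696
Normalizing constant = 0.0101404.
Largest term belongs to NorthLine, so NorthLine is most probable.

NorthLine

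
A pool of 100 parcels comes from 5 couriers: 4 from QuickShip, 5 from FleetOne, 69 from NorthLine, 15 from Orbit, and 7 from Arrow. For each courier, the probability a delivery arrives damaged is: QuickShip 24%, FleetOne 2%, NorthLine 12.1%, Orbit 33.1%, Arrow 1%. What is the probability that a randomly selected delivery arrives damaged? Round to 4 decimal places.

Prior × likelihood for each hypothesis:
  QuickShip: 0.04 × 0.24 = 0.0096
  FleetOne: 0.05 × 0.02 = 0.001
  NorthLine: 0.69 × 0.121 = 0.08349
  Orbit: 0.15 × 0.331 = 0.04965
  Arrow: 0.07 × 0.01 = 0.0007
P(damaged) = 0.0096 + 0.001 + 0.08349 + 0.04965 + 0.0007 = 0.14444 → 0.1444.

0.1444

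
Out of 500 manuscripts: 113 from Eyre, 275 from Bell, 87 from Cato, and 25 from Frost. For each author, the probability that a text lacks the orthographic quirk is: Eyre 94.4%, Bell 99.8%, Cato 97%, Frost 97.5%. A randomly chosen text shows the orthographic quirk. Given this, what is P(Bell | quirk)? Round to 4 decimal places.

Taking complements, P(quirk | each) = Eyre 0.056, Bell 0.002, Cato 0.03, Frost 0.025.
By Bayes' rule, posterior ∝ prior × likelihood:
  Eyre: 0.226 × 0.056 = 0.012656
  Bell: 0.55 × 0.002 = 0.0011
  Cato: 0.174 × 0.03 = 0.00522
  Frost: 0.05 × 0.025 = 0.00125
Total = 0.020226.
P(Bell | evidence) = 0.0011 / 0.020226 ≈ 0.0544.

0.0544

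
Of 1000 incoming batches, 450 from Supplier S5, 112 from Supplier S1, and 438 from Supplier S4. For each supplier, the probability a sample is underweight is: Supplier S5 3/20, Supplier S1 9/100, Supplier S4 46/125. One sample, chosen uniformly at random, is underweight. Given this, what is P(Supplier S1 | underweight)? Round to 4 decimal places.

Unnormalized posteriors (prior × likelihood):
  Supplier S5: 0.45 × 0.15 = 0.0675
  Supplier S1: 0.112 × 0.09 = 0.01008
  Supplier S4: 0.438 × 0.368 = 0.161184
Sum = 0.238764.
P(Supplier S1 | evidence) = 0.01008 / 0.238764 ≈ 0.0422.

0.0422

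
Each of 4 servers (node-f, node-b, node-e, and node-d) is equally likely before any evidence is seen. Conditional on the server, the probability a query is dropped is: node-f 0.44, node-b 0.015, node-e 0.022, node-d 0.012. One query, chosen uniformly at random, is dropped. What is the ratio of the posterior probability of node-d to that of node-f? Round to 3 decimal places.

0.027

With a uniform prior (1/4 each), posterior ∝ likelihood:
  node-f: 0.44
  node-b: 0.015
  node-e: 0.022
  node-d: 0.012
Total = 0.489.
The ratio is 0.012 / 0.44 (the normalizer cancels) = 0.027.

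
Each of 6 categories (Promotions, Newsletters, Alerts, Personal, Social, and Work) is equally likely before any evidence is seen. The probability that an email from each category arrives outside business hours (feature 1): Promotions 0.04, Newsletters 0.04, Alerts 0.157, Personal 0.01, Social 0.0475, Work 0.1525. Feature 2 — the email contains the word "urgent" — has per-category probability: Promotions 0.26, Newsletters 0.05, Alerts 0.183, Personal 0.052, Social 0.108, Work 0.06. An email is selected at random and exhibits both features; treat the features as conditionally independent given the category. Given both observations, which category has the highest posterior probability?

With a uniform prior (1/6 each), posterior ∝ likelihood:
  Promotions: 0.04 × 0.26 = 0.0104
  Newsletters: 0.04 × 0.05 = 0.002
  Alerts: 0.157 × 0.183 = 0.028731
  Personal: 0.01 × 0.052 = 0.00052
  Social: 0.0475 × 0.108 = 0.00513
  Work: 0.1525 × 0.06 = 0.00915
Normalizing constant = 0.055931.
Largest term belongs to Alerts, so Alerts is most probable.

Alerts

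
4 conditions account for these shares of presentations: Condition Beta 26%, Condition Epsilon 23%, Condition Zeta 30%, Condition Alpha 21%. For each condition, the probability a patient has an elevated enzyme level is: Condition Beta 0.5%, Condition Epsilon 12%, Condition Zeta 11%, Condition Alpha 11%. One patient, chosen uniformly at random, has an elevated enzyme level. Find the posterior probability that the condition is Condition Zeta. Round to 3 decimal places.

Compute prior × likelihood for every hypothesis:
  Condition Beta: 0.26 × 0.005 = 0.0013
  Condition Epsilon: 0.23 × 0.12 = 0.0276
  Condition Zeta: 0.3 × 0.11 = 0.033
  Condition Alpha: 0.21 × 0.11 = 0.0231
Total = 0.085.
P(Condition Zeta | evidence) = 0.033 / 0.085 ≈ 0.388.

0.388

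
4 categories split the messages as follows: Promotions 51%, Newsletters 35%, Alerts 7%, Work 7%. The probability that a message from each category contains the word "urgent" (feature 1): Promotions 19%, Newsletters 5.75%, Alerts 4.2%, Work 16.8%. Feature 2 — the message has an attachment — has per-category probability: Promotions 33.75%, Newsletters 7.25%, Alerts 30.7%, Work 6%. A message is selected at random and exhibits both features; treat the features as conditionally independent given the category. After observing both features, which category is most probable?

Compute prior × likelihood for every hypothesis:
  Promotions: 0.51 × 0.19 × 0.3375 = 0.03270375
  Newsletters: 0.35 × 0.0575 × 0.0725 = 0.0014590625
  Alerts: 0.07 × 0.042 × 0.307 = 0.00090258
  Work: 0.07 × 0.168 × 0.06 = 0.0007056
Normalizing constant = 0.0357709925.
Largest term belongs to Promotions, so Promotions is most probable.

Promotions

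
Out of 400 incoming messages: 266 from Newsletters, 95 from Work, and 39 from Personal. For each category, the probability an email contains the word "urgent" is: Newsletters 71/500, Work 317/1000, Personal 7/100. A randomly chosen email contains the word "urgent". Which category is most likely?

Newsletters

Prior × likelihood for each hypothesis:
  Newsletters: 0.665 × 0.142 = 0.09443
  Work: 0.2375 × 0.317 = 0.0752875
  Personal: 0.0975 × 0.07 = 0.006825
Total = 0.1765425.
Largest term belongs to Newsletters, so Newsletters is most probable.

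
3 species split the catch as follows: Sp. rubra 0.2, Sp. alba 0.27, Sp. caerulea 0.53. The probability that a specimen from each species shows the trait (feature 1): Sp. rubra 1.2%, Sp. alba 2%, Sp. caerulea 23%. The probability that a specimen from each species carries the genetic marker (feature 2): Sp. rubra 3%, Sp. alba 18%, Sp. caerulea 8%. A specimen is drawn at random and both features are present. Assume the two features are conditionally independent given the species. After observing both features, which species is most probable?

Sp. caerulea

Prior × likelihood for each hypothesis:
  Sp. rubra: 0.2 × 0.012 × 0.03 = 0.000072
  Sp. alba: 0.27 × 0.02 × 0.18 = 0.000972
  Sp. caerulea: 0.53 × 0.23 × 0.08 = 0.009752
Total = 0.010796.
Largest term belongs to Sp. caerulea, so Sp. caerulea is most probable.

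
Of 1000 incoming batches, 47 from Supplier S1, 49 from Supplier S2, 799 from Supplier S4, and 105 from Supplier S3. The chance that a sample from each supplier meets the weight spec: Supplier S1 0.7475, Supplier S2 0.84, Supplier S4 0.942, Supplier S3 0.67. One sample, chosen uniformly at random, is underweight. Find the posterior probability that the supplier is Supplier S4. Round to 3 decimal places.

0.460

Taking complements, P(underweight | each) = Supplier S1 0.2525, Supplier S2 0.16, Supplier S4 0.058, Supplier S3 0.33.
Prior × likelihood for each hypothesis:
  Supplier S1: 0.047 × 0.2525 = 0.0118675
  Supplier S2: 0.049 × 0.16 = 0.00784
  Supplier S4: 0.799 × 0.058 = 0.046342
  Supplier S3: 0.105 × 0.33 = 0.03465
Total = 0.1006995.
P(Supplier S4 | evidence) = 0.046342 / 0.1006995 ≈ 0.460.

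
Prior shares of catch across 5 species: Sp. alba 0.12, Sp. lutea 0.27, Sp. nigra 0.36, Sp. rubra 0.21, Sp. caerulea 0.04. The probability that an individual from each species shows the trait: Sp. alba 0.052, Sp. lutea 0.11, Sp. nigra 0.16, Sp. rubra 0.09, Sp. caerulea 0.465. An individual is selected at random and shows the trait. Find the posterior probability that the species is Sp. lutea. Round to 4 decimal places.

0.2266

Unnormalized posteriors (prior × likelihood):
  Sp. alba: 0.12 × 0.052 = 0.00624
  Sp. lutea: 0.27 × 0.11 = 0.0297
  Sp. nigra: 0.36 × 0.16 = 0.0576
  Sp. rubra: 0.21 × 0.09 = 0.0189
  Sp. caerulea: 0.04 × 0.465 = 0.0186
Total = 0.13104.
P(Sp. lutea | evidence) = 0.0297 / 0.13104 ≈ 0.2266.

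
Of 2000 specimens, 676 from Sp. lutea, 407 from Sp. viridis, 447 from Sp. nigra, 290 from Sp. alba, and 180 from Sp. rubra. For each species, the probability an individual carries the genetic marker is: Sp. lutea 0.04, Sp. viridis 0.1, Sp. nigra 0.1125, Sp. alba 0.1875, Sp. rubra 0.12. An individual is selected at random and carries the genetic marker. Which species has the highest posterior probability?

Unnormalized posteriors (prior × likelihood):
  Sp. lutea: 0.338 × 0.04 = 0.01352
  Sp. viridis: 0.2035 × 0.1 = 0.02035
  Sp. nigra: 0.2235 × 0.1125 = 0.02514375
  Sp. alba: 0.145 × 0.1875 = 0.0271875
  Sp. rubra: 0.09 × 0.12 = 0.0108
Normalizing constant = 0.09700125.
Largest term belongs to Sp. alba, so Sp. alba is most probable.

Sp. alba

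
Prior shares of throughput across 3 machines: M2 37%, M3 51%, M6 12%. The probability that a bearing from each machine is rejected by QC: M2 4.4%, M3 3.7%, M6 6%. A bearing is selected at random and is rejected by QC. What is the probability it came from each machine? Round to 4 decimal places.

M2 0.3844, M3 0.4456, M6 0.1700

Compute prior × likelihood for every hypothesis:
  M2: 0.37 × 0.044 = 0.01628
  M3: 0.51 × 0.037 = 0.01887
  M6: 0.12 × 0.06 = 0.0072
Total = 0.04235.
P(M2 | rejected) = 0.01628/0.04235 ≈ 0.3844
P(M3 | rejected) = 0.01887/0.04235 ≈ 0.4456
P(M6 | rejected) = 0.0072/0.04235 ≈ 0.1700
(Check: 0.3844+0.4456+0.1700 = 1.0000.)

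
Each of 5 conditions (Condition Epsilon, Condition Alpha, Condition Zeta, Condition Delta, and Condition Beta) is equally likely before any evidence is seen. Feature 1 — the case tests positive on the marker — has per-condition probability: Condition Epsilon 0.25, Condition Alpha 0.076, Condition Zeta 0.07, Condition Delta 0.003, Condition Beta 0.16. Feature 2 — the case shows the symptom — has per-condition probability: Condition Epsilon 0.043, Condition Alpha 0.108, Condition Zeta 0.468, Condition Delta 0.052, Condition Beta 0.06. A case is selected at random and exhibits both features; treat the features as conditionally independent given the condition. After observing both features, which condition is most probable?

With a uniform prior (1/5 each), posterior ∝ likelihood:
  Condition Epsilon: 0.25 × 0.043 = 0.01075
  Condition Alpha: 0.076 × 0.108 = 0.008208
  Condition Zeta: 0.07 × 0.468 = 0.03276
  Condition Delta: 0.003 × 0.052 = 0.000156
  Condition Beta: 0.16 × 0.06 = 0.0096
Total = 0.061474.
Largest term belongs to Condition Zeta, so Condition Zeta is most probable.

Condition Zeta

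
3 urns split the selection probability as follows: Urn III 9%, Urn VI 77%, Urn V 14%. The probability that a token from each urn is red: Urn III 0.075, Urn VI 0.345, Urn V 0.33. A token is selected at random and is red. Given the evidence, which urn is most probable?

Urn VI

Prior × likelihood for each hypothesis:
  Urn III: 0.09 × 0.075 = 0.00675
  Urn VI: 0.77 × 0.345 = 0.26565
  Urn V: 0.14 × 0.33 = 0.0462
Normalizing constant = 0.3186.
Largest term belongs to Urn VI, so Urn VI is most probable.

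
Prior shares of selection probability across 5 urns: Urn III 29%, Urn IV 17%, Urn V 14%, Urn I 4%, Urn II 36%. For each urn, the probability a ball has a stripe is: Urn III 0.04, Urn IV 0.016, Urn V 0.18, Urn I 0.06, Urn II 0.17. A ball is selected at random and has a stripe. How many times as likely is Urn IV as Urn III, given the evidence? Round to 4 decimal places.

Compute prior × likelihood for every hypothesis:
  Urn III: 0.29 × 0.04 = 0.0116
  Urn IV: 0.17 × 0.016 = 0.00272
  Urn V: 0.14 × 0.18 = 0.0252
  Urn I: 0.04 × 0.06 = 0.0024
  Urn II: 0.36 × 0.17 = 0.0612
Sum = 0.10312.
The ratio is 0.00272 / 0.0116 (the normalizer cancels) = 0.2345.

0.2345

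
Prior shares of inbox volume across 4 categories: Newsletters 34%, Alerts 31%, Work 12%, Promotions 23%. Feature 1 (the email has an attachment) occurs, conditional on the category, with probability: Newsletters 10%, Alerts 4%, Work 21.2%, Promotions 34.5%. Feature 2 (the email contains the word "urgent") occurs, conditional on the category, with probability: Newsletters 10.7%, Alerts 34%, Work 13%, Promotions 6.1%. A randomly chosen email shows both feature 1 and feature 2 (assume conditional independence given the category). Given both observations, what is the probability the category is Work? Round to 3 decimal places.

0.207

By Bayes' rule, posterior ∝ prior × likelihood:
  Newsletters: 0.34 × 0.1 × 0.107 = 0.003638
  Alerts: 0.31 × 0.04 × 0.34 = 0.004216
  Work: 0.12 × 0.212 × 0.13 = 0.0033072
  Promotions: 0.23 × 0.345 × 0.061 = 0.00484035
Normalizing constant = 0.01600155.
P(Work | evidence) = 0.0033072 / 0.01600155 ≈ 0.207.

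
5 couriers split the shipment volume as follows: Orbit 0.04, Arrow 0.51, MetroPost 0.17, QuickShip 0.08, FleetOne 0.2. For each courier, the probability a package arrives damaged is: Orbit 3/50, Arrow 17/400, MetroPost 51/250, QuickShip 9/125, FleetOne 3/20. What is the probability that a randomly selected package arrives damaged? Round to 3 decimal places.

0.095

By Bayes' rule, posterior ∝ prior × likelihood:
  Orbit: 0.04 × 0.06 = 0.0024
  Arrow: 0.51 × 0.0425 = 0.021675
  MetroPost: 0.17 × 0.204 = 0.03468
  QuickShip: 0.08 × 0.072 = 0.00576
  FleetOne: 0.2 × 0.15 = 0.03
P(damaged) = 0.0024 + 0.021675 + 0.03468 + 0.00576 + 0.03 = 0.094515 → 0.095.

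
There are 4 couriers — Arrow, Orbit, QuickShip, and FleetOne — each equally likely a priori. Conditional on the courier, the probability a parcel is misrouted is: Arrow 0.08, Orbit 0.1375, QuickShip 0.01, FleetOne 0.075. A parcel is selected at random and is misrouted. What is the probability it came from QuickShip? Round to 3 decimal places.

Since the prior is uniform, the posterior is proportional to the likelihood:
  Arrow: 0.08
  Orbit: 0.1375
  QuickShip: 0.01
  FleetOne: 0.075
Normalizing constant = 0.3025.
P(QuickShip | evidence) = 0.01 / 0.3025 ≈ 0.033.

0.033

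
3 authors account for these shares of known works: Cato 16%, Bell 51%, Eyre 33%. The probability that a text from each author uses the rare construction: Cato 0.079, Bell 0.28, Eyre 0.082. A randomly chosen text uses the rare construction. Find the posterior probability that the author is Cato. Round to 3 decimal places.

0.069

By Bayes' rule, posterior ∝ prior × likelihood:
  Cato: 0.16 × 0.079 = 0.01264
  Bell: 0.51 × 0.28 = 0.1428
  Eyre: 0.33 × 0.082 = 0.02706
Total = 0.1825.
P(Cato | evidence) = 0.01264 / 0.1825 ≈ 0.069.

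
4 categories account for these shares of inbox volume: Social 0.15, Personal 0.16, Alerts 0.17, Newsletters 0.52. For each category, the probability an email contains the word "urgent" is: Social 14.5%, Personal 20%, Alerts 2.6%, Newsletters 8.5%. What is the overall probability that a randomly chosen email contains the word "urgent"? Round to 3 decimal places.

By Bayes' rule, posterior ∝ prior × likelihood:
  Social: 0.15 × 0.145 = 0.02175
  Personal: 0.16 × 0.2 = 0.032
  Alerts: 0.17 × 0.026 = 0.00442
  Newsletters: 0.52 × 0.085 = 0.0442
P(urgent-flag) = 0.02175 + 0.032 + 0.00442 + 0.0442 = 0.10237 → 0.102.

0.102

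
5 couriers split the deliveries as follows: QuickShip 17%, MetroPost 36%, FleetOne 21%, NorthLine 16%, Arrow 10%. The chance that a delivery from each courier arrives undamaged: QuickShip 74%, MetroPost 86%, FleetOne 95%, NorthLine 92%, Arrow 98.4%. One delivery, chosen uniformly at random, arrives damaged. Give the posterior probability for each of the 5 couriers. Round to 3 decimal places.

Taking complements, P(damaged | each) = QuickShip 0.26, MetroPost 0.14, FleetOne 0.05, NorthLine 0.08, Arrow 0.016.
By Bayes' rule, posterior ∝ prior × likelihood:
  QuickShip: 0.17 × 0.26 = 0.0442
  MetroPost: 0.36 × 0.14 = 0.0504
  FleetOne: 0.21 × 0.05 = 0.0105
  NorthLine: 0.16 × 0.08 = 0.0128
  Arrow: 0.1 × 0.016 = 0.0016
Normalizing constant = 0.1195.
P(QuickShip | damaged) = 0.0442/0.1195 ≈ 0.370
P(MetroPost | damaged) = 0.0504/0.1195 ≈ 0.422
P(FleetOne | damaged) = 0.0105/0.1195 ≈ 0.088
P(NorthLine | damaged) = 0.0128/0.1195 ≈ 0.107
P(Arrow | damaged) = 0.0016/0.1195 ≈ 0.013

QuickShip 0.370, MetroPost 0.422, FleetOne 0.088, NorthLine 0.107, Arrow 0.013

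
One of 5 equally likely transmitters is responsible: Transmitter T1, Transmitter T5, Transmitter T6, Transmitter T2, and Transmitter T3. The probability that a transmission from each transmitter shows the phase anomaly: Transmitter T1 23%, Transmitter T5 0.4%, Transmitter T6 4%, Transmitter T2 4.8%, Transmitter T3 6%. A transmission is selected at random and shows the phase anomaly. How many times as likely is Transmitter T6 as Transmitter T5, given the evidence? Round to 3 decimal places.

Since the prior is uniform, the posterior is proportional to the likelihood:
  Transmitter T1: 0.23
  Transmitter T5: 0.004
  Transmitter T6: 0.04
  Transmitter T2: 0.048
  Transmitter T3: 0.06
Sum = 0.382.
The ratio is 0.04 / 0.004 (the normalizer cancels) = 10.000.

10.000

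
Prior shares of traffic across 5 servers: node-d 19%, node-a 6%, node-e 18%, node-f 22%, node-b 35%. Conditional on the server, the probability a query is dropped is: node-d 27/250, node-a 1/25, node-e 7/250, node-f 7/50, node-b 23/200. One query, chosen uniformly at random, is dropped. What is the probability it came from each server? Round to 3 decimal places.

node-d 0.207, node-a 0.024, node-e 0.051, node-f 0.311, node-b 0.407

By Bayes' rule, posterior ∝ prior × likelihood:
  node-d: 0.19 × 0.108 = 0.02052
  node-a: 0.06 × 0.04 = 0.0024
  node-e: 0.18 × 0.028 = 0.00504
  node-f: 0.22 × 0.14 = 0.0308
  node-b: 0.35 × 0.115 = 0.04025
Normalizing constant = 0.09901.
P(node-d | dropped) = 0.02052/0.09901 ≈ 0.207
P(node-a | dropped) = 0.0024/0.09901 ≈ 0.024
P(node-e | dropped) = 0.00504/0.09901 ≈ 0.051
P(node-f | dropped) = 0.0308/0.09901 ≈ 0.311
P(node-b | dropped) = 0.04025/0.09901 ≈ 0.407
(Check: 0.207+0.024+0.051+0.311+0.407 = 1.000.)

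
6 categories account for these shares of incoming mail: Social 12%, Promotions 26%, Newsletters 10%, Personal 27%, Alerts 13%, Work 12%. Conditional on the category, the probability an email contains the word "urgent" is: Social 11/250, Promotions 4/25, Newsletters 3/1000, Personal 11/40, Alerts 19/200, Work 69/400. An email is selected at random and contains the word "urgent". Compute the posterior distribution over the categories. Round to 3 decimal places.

Social 0.034, Promotions 0.269, Newsletters 0.002, Personal 0.481, Alerts 0.080, Work 0.134

Unnormalized posteriors (prior × likelihood):
  Social: 0.12 × 0.044 = 0.00528
  Promotions: 0.26 × 0.16 = 0.0416
  Newsletters: 0.1 × 0.003 = 0.0003
  Personal: 0.27 × 0.275 = 0.07425
  Alerts: 0.13 × 0.095 = 0.01235
  Work: 0.12 × 0.1725 = 0.0207
Normalizing constant = 0.15448.
P(Social | urgent-flag) = 0.00528/0.15448 ≈ 0.034
P(Promotions | urgent-flag) = 0.0416/0.15448 ≈ 0.269
P(Newsletters | urgent-flag) = 0.0003/0.15448 ≈ 0.002
P(Personal | urgent-flag) = 0.07425/0.15448 ≈ 0.481
P(Alerts | urgent-flag) = 0.01235/0.15448 ≈ 0.080
P(Work | urgent-flag) = 0.0207/0.15448 ≈ 0.134
(Check: 0.034+0.269+0.002+0.481+0.080+0.134 = 1.000.)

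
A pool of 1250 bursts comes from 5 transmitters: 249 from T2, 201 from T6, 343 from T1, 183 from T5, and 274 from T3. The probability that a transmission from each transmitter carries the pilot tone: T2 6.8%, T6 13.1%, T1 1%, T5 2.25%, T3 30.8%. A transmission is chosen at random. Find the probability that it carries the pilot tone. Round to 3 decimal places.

Compute prior × likelihood for every hypothesis:
  T2: 0.1992 × 0.068 = 0.0135456
  T6: 0.1608 × 0.131 = 0.0210648
  T1: 0.2744 × 0.01 = 0.002744
  T5: 0.1464 × 0.0225 = 0.003294
  T3: 0.2192 × 0.308 = 0.0675136
P(pilot) = 0.0135456 + 0.0210648 + 0.002744 + 0.003294 + 0.0675136 = 0.108162 → 0.108.

0.108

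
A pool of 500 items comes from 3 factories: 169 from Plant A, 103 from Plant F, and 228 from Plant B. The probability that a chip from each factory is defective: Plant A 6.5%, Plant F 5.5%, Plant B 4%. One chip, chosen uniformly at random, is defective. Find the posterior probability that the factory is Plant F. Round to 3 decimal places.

Prior × likelihood for each hypothesis:
  Plant A: 0.338 × 0.065 = 0.02197
  Plant F: 0.206 × 0.055 = 0.01133
  Plant B: 0.456 × 0.04 = 0.01824
Total = 0.05154.
P(Plant F | evidence) = 0.01133 / 0.05154 ≈ 0.220.

0.220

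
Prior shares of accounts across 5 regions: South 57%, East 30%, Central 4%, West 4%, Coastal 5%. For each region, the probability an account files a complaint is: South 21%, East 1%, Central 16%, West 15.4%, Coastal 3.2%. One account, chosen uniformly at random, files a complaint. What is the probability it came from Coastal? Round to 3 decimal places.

Unnormalized posteriors (prior × likelihood):
  South: 0.57 × 0.21 = 0.1197
  East: 0.3 × 0.01 = 0.003
  Central: 0.04 × 0.16 = 0.0064
  West: 0.04 × 0.154 = 0.00616
  Coastal: 0.05 × 0.032 = 0.0016
Normalizing constant = 0.13686.
P(Coastal | evidence) = 0.0016 / 0.13686 ≈ 0.012.

0.012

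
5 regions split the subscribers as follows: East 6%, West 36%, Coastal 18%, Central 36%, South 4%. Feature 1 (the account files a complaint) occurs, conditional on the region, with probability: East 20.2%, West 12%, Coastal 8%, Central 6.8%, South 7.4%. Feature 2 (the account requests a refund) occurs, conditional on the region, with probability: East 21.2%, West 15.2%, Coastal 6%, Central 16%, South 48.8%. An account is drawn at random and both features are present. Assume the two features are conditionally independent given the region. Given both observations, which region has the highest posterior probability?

West

Compute prior × likelihood for every hypothesis:
  East: 0.06 × 0.202 × 0.212 = 0.00256944
  West: 0.36 × 0.12 × 0.152 = 0.0065664
  Coastal: 0.18 × 0.08 × 0.06 = 0.000864
  Central: 0.36 × 0.068 × 0.16 = 0.0039168
  South: 0.04 × 0.074 × 0.488 = 0.00144448
Total = 0.01536112.
Largest term belongs to West, so West is most probable.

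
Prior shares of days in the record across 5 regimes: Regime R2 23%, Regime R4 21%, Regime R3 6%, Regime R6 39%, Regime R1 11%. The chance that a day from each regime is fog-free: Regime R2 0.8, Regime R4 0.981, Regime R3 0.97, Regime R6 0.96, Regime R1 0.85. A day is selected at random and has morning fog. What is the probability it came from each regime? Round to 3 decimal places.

Taking complements, P(fog | each) = Regime R2 0.2, Regime R4 0.019, Regime R3 0.03, Regime R6 0.04, Regime R1 0.15.
By Bayes' rule, posterior ∝ prior × likelihood:
  Regime R2: 0.23 × 0.2 = 0.046
  Regime R4: 0.21 × 0.019 = 0.00399
  Regime R3: 0.06 × 0.03 = 0.0018
  Regime R6: 0.39 × 0.04 = 0.0156
  Regime R1: 0.11 × 0.15 = 0.0165
Normalizing constant = 0.08389.
P(Regime R2 | fog) = 0.046/0.08389 ≈ 0.548
P(Regime R4 | fog) = 0.00399/0.08389 ≈ 0.048
P(Regime R3 | fog) = 0.0018/0.08389 ≈ 0.021
P(Regime R6 | fog) = 0.0156/0.08389 ≈ 0.186
P(Regime R1 | fog) = 0.0165/0.08389 ≈ 0.197
(Check: 0.548+0.048+0.021+0.186+0.197 = 1.000.)

Regime R2 0.548, Regime R4 0.048, Regime R3 0.021, Regime R6 0.186, Regime R1 0.197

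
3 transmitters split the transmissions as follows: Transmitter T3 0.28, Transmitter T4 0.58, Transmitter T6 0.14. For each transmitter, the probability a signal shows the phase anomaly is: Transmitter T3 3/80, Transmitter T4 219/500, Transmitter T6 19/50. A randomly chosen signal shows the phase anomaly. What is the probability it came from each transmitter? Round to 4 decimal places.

Prior × likelihood for each hypothesis:
  Transmitter T3: 0.28 × 0.0375 = 0.0105
  Transmitter T4: 0.58 × 0.438 = 0.25404
  Transmitter T6: 0.14 × 0.38 = 0.0532
Sum = 0.31774.
P(Transmitter T3 | anomaly) = 0.0105/0.31774 ≈ 0.0330
P(Transmitter T4 | anomaly) = 0.25404/0.31774 ≈ 0.7995
P(Transmitter T6 | anomaly) = 0.0532/0.31774 ≈ 0.1674
(Check: 0.0330+0.7995+0.1674 = 0.9999.)

Transmitter T3 0.0330, Transmitter T4 0.7995, Transmitter T6 0.1674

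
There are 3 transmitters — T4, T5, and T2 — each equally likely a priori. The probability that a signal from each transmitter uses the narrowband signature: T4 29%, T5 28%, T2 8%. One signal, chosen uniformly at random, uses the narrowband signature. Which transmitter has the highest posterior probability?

With a uniform prior (1/3 each), posterior ∝ likelihood:
  T4: 0.29
  T5: 0.28
  T2: 0.08
Total = 0.65.
Largest term belongs to T4, so T4 is most probable.

T4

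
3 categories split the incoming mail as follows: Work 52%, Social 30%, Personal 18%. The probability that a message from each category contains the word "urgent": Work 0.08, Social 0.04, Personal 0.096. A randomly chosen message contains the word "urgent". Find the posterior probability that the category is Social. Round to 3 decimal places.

Unnormalized posteriors (prior × likelihood):
  Work: 0.52 × 0.08 = 0.0416
  Social: 0.3 × 0.04 = 0.012
  Personal: 0.18 × 0.096 = 0.01728
Normalizing constant = 0.07088.
P(Social | evidence) = 0.012 / 0.07088 ≈ 0.169.

0.169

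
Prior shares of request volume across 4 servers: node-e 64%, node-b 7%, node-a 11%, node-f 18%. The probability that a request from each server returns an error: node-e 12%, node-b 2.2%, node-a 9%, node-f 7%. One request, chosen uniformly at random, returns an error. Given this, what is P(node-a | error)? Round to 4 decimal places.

Unnormalized posteriors (prior × likelihood):
  node-e: 0.64 × 0.12 = 0.0768
  node-b: 0.07 × 0.022 = 0.00154
  node-a: 0.11 × 0.09 = 0.0099
  node-f: 0.18 × 0.07 = 0.0126
Total = 0.10084.
P(node-a | evidence) = 0.0099 / 0.10084 ≈ 0.0982.

0.0982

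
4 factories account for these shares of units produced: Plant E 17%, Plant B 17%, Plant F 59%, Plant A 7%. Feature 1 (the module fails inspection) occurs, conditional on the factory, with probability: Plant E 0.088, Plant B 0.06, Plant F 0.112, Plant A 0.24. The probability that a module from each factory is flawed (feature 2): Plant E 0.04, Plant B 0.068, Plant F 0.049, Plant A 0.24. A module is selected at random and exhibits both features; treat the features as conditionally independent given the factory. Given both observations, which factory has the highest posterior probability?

Compute prior × likelihood for every hypothesis:
  Plant E: 0.17 × 0.088 × 0.04 = 0.0005984
  Plant B: 0.17 × 0.06 × 0.068 = 0.0006936
  Plant F: 0.59 × 0.112 × 0.049 = 0.00323792
  Plant A: 0.07 × 0.24 × 0.24 = 0.004032
Normalizing constant = 0.00856192.
Largest term belongs to Plant A, so Plant A is most probable.

Plant A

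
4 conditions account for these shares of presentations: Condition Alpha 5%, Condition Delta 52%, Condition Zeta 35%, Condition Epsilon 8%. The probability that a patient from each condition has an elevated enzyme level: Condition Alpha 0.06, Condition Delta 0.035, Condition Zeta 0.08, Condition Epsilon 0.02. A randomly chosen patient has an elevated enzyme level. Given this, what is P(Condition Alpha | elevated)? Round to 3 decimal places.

0.059

By Bayes' rule, posterior ∝ prior × likelihood:
  Condition Alpha: 0.05 × 0.06 = 0.003
  Condition Delta: 0.52 × 0.035 = 0.0182
  Condition Zeta: 0.35 × 0.08 = 0.028
  Condition Epsilon: 0.08 × 0.02 = 0.0016
Total = 0.0508.
P(Condition Alpha | evidence) = 0.003 / 0.0508 ≈ 0.059.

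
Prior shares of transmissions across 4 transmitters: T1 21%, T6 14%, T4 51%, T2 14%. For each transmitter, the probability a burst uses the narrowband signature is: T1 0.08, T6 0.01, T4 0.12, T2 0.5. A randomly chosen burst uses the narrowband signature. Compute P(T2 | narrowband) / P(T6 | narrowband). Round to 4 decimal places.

50.0000

Prior × likelihood for each hypothesis:
  T1: 0.21 × 0.08 = 0.0168
  T6: 0.14 × 0.01 = 0.0014
  T4: 0.51 × 0.12 = 0.0612
  T2: 0.14 × 0.5 = 0.07
Total = 0.1494.
The ratio is 0.07 / 0.0014 (the normalizer cancels) = 50.0000.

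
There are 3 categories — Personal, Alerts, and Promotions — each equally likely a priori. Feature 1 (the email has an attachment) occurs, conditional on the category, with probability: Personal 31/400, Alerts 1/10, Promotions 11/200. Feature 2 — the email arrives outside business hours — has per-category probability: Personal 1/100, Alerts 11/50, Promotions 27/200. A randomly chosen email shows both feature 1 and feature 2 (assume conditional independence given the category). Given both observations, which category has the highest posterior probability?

Alerts

With a uniform prior (1/3 each), posterior ∝ likelihood:
  Personal: 0.0775 × 0.01 = 0.000775
  Alerts: 0.1 × 0.22 = 0.022
  Promotions: 0.055 × 0.135 = 0.007425
Normalizing constant = 0.0302.
Largest term belongs to Alerts, so Alerts is most probable.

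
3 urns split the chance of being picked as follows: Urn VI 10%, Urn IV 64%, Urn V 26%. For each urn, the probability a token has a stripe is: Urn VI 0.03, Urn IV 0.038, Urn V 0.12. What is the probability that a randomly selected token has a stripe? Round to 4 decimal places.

0.0585

Compute prior × likelihood for every hypothesis:
  Urn VI: 0.1 × 0.03 = 0.003
  Urn IV: 0.64 × 0.038 = 0.02432
  Urn V: 0.26 × 0.12 = 0.0312
P(striped) = 0.003 + 0.02432 + 0.0312 = 0.05852 → 0.0585.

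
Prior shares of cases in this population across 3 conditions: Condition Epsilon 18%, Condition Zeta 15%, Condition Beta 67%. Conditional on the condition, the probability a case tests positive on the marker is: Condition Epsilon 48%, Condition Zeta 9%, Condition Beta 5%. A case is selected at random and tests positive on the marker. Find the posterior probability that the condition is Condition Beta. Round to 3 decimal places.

0.251

Compute prior × likelihood for every hypothesis:
  Condition Epsilon: 0.18 × 0.48 = 0.0864
  Condition Zeta: 0.15 × 0.09 = 0.0135
  Condition Beta: 0.67 × 0.05 = 0.0335
Sum = 0.1334.
P(Condition Beta | evidence) = 0.0335 / 0.1334 ≈ 0.251.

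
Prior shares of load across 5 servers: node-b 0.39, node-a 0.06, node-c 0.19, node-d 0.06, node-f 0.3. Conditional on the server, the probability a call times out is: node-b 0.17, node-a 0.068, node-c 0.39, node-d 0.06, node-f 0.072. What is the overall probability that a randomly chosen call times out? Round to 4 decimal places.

Prior × likelihood for each hypothesis:
  node-b: 0.39 × 0.17 = 0.0663
  node-a: 0.06 × 0.068 = 0.00408
  node-c: 0.19 × 0.39 = 0.0741
  node-d: 0.06 × 0.06 = 0.0036
  node-f: 0.3 × 0.072 = 0.0216
P(timeout) = 0.0663 + 0.00408 + 0.0741 + 0.0036 + 0.0216 = 0.16968 → 0.1697.

0.1697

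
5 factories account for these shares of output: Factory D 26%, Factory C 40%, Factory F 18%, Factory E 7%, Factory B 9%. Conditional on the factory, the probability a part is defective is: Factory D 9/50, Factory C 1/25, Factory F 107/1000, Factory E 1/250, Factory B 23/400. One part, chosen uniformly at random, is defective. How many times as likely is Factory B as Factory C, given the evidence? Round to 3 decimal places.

Unnormalized posteriors (prior × likelihood):
  Factory D: 0.26 × 0.18 = 0.0468
  Factory C: 0.4 × 0.04 = 0.016
  Factory F: 0.18 × 0.107 = 0.01926
  Factory E: 0.07 × 0.004 = 0.00028
  Factory B: 0.09 × 0.0575 = 0.005175
Total = 0.087515.
The ratio is 0.005175 / 0.016 (the normalizer cancels) = 0.323.

0.323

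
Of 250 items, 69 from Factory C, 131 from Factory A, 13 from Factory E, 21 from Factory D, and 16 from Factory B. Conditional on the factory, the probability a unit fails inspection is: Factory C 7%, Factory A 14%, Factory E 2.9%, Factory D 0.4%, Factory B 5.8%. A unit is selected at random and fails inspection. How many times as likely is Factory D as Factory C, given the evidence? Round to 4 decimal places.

By Bayes' rule, posterior ∝ prior × likelihood:
  Factory C: 0.276 × 0.07 = 0.01932
  Factory A: 0.524 × 0.14 = 0.07336
  Factory E: 0.052 × 0.029 = 0.001508
  Factory D: 0.084 × 0.004 = 0.000336
  Factory B: 0.064 × 0.058 = 0.003712
Normalizing constant = 0.098236.
The ratio is 0.000336 / 0.01932 (the normalizer cancels) = 0.0174.

0.0174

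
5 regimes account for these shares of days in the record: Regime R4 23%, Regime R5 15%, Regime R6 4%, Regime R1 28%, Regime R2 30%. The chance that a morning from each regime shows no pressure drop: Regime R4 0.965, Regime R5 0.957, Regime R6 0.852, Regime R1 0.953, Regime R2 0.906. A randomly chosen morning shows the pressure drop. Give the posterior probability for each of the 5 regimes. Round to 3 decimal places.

Regime R4 0.130, Regime R5 0.104, Regime R6 0.096, Regime R1 0.213, Regime R2 0.456

Taking complements, P(drop | each) = Regime R4 0.035, Regime R5 0.043, Regime R6 0.148, Regime R1 0.047, Regime R2 0.094.
Prior × likelihood for each hypothesis:
  Regime R4: 0.23 × 0.035 = 0.00805
  Regime R5: 0.15 × 0.043 = 0.00645
  Regime R6: 0.04 × 0.148 = 0.00592
  Regime R1: 0.28 × 0.047 = 0.01316
  Regime R2: 0.3 × 0.094 = 0.0282
Normalizing constant = 0.06178.
P(Regime R4 | drop) = 0.00805/0.06178 ≈ 0.130
P(Regime R5 | drop) = 0.00645/0.06178 ≈ 0.104
P(Regime R6 | drop) = 0.00592/0.06178 ≈ 0.096
P(Regime R1 | drop) = 0.01316/0.06178 ≈ 0.213
P(Regime R2 | drop) = 0.0282/0.06178 ≈ 0.456
(Check: 0.130+0.104+0.096+0.213+0.456 = 0.999.)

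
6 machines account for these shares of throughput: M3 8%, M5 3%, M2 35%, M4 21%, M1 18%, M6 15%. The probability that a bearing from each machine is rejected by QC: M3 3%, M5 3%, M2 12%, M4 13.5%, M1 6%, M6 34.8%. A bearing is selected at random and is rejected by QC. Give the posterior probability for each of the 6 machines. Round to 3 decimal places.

Unnormalized posteriors (prior × likelihood):
  M3: 0.08 × 0.03 = 0.0024
  M5: 0.03 × 0.03 = 0.0009
  M2: 0.35 × 0.12 = 0.042
  M4: 0.21 × 0.135 = 0.02835
  M1: 0.18 × 0.06 = 0.0108
  M6: 0.15 × 0.348 = 0.0522
Normalizing constant = 0.13665.
P(M3 | rejected) = 0.0024/0.13665 ≈ 0.018
P(M5 | rejected) = 0.0009/0.13665 ≈ 0.007
P(M2 | rejected) = 0.042/0.13665 ≈ 0.307
P(M4 | rejected) = 0.02835/0.13665 ≈ 0.207
P(M1 | rejected) = 0.0108/0.13665 ≈ 0.079
P(M6 | rejected) = 0.0522/0.13665 ≈ 0.382

M3 0.018, M5 0.007, M2 0.307, M4 0.207, M1 0.079, M6 0.382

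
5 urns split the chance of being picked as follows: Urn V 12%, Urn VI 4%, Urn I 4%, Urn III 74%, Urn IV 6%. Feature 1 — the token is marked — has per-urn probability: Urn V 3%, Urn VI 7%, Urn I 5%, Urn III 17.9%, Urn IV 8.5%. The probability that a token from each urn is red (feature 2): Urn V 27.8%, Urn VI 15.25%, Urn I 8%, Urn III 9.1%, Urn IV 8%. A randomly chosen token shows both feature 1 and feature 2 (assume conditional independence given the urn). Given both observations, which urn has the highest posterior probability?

Urn III

Prior × likelihood for each hypothesis:
  Urn V: 0.12 × 0.03 × 0.278 = 0.0010008
  Urn VI: 0.04 × 0.07 × 0.1525 = 0.000427
  Urn I: 0.04 × 0.05 × 0.08 = 0.00016
  Urn III: 0.74 × 0.179 × 0.091 = 0.01205386
  Urn IV: 0.06 × 0.085 × 0.08 = 0.000408
Normalizing constant = 0.01404966.
Largest term belongs to Urn III, so Urn III is most probable.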